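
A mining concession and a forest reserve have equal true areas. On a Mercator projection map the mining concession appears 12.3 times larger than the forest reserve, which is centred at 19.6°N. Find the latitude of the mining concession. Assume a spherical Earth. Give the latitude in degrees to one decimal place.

74.4°

On Mercator, (apparent₁)/(apparent₂) = sec²φ₁ / sec²φ₂ when true areas are equal.
cos²φ₂ / cos²φ₁ = 12.3  ⇒  cos φ₁ = cos 19.6° / √12.3 = 0.9421/3.507 = 0.2686.
φ₁ = arccos(0.2686) ≈ 74.4°.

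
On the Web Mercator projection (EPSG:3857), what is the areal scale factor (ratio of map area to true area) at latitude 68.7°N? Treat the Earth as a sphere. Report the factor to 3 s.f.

Mercator is conformal, so the point scale is isotropic: h = k = sec φ = 1/cos φ.
Areal scale = k² = sec²φ = 1/cos²(68.7°) = 1/0.3633² = 7.579.

7.58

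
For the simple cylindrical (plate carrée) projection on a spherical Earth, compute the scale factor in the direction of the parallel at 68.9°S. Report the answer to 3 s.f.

In the plate carrée (x = Rλ, y = Rφ), meridians are true-scale (h = 1) and parallels are stretched by k = sec φ.
k = 1/cos 68.9° = 1/0.3600 = 2.778.

2.78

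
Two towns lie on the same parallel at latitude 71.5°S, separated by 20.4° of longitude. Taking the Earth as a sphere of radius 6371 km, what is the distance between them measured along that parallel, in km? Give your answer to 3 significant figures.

Arc length along a parallel = R cos φ · Δλ (with Δλ in radians).
= 6371 × cos 71.5° × (20.4° × π/180) = 6371 × 0.3173 × 0.3560 ≈ 720 km.

720 km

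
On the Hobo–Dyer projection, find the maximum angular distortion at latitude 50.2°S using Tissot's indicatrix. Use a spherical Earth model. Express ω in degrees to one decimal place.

Hobo–Dyer is a cylindrical equal-area projection with standard parallels at ±37.5°. A cylindrical equal-area projection with standard parallel φ₀ has meridian scale h = cos φ / cos φ₀ and parallel scale k = cos φ₀ / cos φ (so areas are preserved, h·k = 1).
At 50.2°: h = 0.8068, k = 1.239; principal scales a = 1.239, b = 0.8068.
sin(ω/2) = (a − b)/(a + b) = 0.4326/2.046 = 0.2114, so ω = 2 arcsin(0.2114) ≈ 24.4°.

24.4°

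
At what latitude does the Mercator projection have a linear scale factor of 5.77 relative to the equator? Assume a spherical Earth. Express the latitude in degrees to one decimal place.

Mercator scale is k = sec φ = 1/cos φ.
1/cos φ = 5.77  ⇒  cos φ = 0.1733  ⇒  φ = arccos(0.1733) ≈ 80.0°.

80.0°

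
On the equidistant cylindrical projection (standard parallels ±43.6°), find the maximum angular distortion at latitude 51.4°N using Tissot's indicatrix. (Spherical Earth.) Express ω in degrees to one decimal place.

8.5°

The equidistant cylindrical projection with φ₀ = 43.6° has h = 1 (meridians true) and k = cos φ₀ / cos φ along parallels.
At 51.4°: h = 1.000, k = 1.161; principal scales a = 1.161, b = 1.000.
sin(ω/2) = (a − b)/(a + b) = 0.1608/2.161 = 0.07440, so ω = 2 arcsin(0.07440) ≈ 8.5°.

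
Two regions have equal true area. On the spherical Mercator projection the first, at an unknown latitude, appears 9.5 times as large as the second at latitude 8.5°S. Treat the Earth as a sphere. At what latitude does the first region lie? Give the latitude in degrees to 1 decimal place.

71.3°

Mercator areal scale is sec²φ, so apparent-area ratio = sec²φ₁ / sec²φ₂ = cos²φ₂ / cos²φ₁.
cos²φ₂ / cos²φ₁ = 9.5  ⇒  cos φ₁ = cos 8.5° / √9.5 = 0.9890/3.082 = 0.3209.
φ₁ = arccos(0.3209) ≈ 71.3°.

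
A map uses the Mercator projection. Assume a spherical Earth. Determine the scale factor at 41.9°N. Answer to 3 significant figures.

The Mercator projection is conformal; its linear scale factor is the same in every direction and equals sec φ = 1/cos φ.
k = 1/cos 41.9° = 1/0.7443 = 1.344.

1.34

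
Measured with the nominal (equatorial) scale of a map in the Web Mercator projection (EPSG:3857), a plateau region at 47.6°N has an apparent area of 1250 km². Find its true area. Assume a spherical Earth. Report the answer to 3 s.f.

For Mercator, h = k = sec φ (a conformal cylindrical projection has a single point scale, 1/cos φ).
Areal scale = k² = sec²φ = 1/cos²(47.6°) = 1/0.6743² = 2.199.
True area = apparent / (areal scale) = 1250 / 2.199 ≈ 568 km².

568 km²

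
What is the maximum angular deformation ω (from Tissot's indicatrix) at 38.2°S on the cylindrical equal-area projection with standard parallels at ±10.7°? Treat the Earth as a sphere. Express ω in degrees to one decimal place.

Cylindrical equal-area (φ₀ = 10.7°): h = cos φ / cos 10.7° along meridians, k = cos 10.7° / cos φ along parallels; h·k = 1.
At 38.2°: h = 0.7998, k = 1.250; principal scales a = 1.250, b = 0.7998.
sin(ω/2) = (a − b)/(a + b) = 0.4506/2.050 = 0.2198, so ω = 2 arcsin(0.2198) ≈ 25.4°.

25.4°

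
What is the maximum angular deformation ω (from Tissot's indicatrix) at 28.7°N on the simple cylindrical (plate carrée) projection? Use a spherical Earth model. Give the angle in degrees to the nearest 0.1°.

In the plate carrée (x = Rλ, y = Rφ), meridians are true-scale (h = 1) and parallels are stretched by k = sec φ.
At 28.7°: h = 1.000, k = 1.140; principal scales a = 1.140, b = 1.000.
sin(ω/2) = (a − b)/(a + b) = 0.1401/2.140 = 0.06545, so ω = 2 arcsin(0.06545) ≈ 7.5°.

7.5°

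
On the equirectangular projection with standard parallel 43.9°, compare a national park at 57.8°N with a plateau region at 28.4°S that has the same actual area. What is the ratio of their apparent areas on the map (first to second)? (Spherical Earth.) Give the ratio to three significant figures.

1.65

The equidistant cylindrical projection with φ₀ = 43.9° has h = 1 (meridians true) and k = cos φ₀ / cos φ along parallels.
Areal scale at 57.8°: h·k = 1.000 × 1.352 = 1.352.
Areal scale at 28.4°: h·k = 1.000 × 0.8191 = 0.8191.
Ratio = 1.352/0.8191 ≈ 1.65.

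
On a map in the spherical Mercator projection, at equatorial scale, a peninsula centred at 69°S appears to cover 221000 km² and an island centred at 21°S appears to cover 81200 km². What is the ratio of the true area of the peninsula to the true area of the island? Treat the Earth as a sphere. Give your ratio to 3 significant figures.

0.401

Mercator's areal exaggeration is sec²φ; hence true area = (apparent area) · cos²φ.
True area of peninsula: 221000 × cos²(69°) = 221000 × 0.1284 = 28380 km².
True area of island: 81200 × cos²(21°) = 81200 × 0.8716 = 70770 km².
Ratio = 28380 / 70770 ≈ 0.401.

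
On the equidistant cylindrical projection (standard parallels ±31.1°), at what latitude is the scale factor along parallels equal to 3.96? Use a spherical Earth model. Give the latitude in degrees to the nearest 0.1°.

In the equirectangular projection with standard parallel φ₀ = 31.1° (x = Rλ cos φ₀, y = Rφ), meridians are true-scale (h = 1) and the parallel scale is k = cos φ₀ / cos φ.
k = cos φ₀ / cos φ = 3.96  ⇒  cos φ = cos 31.1° / 3.96 = 0.2162.
φ = arccos(0.2162) ≈ 77.5°.

77.5°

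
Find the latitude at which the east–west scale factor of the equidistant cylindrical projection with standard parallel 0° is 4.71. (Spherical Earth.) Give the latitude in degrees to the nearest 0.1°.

77.7°

Plate carrée: h = 1, k = sec φ along parallels.
sec φ = 4.71  ⇒  cos φ = 0.2123  ⇒  φ ≈ 77.7°.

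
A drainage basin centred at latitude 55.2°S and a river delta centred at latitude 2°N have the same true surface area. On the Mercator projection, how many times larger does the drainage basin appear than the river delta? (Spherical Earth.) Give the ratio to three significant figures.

Mercator is conformal with k = sec φ, so areal scale = k² = sec²φ.
At 55.2°: sec²(55.2°) = 1/0.5707² = 3.070.
At 2°: sec²(2°) = 1/0.9994² = 1.001.
Ratio = 3.070/1.001 = cos²(2°)/cos²(55.2°) ≈ 3.07.

3.07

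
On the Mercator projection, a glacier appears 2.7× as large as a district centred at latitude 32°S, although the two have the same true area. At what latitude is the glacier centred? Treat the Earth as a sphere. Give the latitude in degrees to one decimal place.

58.9°

For equal true areas on Mercator, apparent areas scale as sec²φ, so the ratio is cos²φ₂ / cos²φ₁.
cos²φ₂ / cos²φ₁ = 2.7  ⇒  cos φ₁ = cos 32° / √2.7 = 0.8480/1.643 = 0.5161.
φ₁ = arccos(0.5161) ≈ 58.9°.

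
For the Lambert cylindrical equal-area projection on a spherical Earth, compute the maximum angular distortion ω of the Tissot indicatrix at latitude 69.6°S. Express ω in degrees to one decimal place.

103.1°

The Lambert cylindrical equal-area projection is the cylindrical equal-area projection with its standard parallel at the equator (φ₀ = 0). Cylindrical equal-area (φ₀ = 0°): h = cos φ / cos 0° along meridians, k = cos 0° / cos φ along parallels; h·k = 1.
At 69.6°: h = 0.3486, k = 2.869; principal scales a = 2.869, b = 0.3486.
sin(ω/2) = (a − b)/(a + b) = 2.520/3.217 = 0.7833, so ω = 2 arcsin(0.7833) ≈ 103.1°.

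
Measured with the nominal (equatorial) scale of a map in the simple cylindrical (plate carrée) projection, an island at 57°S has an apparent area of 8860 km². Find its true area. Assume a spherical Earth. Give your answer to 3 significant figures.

Plate carrée maps x = Rλ, y = Rφ. The meridian scale is h = 1 and the parallel scale is k = 1/cos φ = sec φ.
Areal scale = h·k = 1 × sec φ; at 57°, h = 1.000, k = 1.836, so h·k = 1.836.
True area = apparent / (areal scale) = 8860 / 1.836 ≈ 4830 km².

4830 km²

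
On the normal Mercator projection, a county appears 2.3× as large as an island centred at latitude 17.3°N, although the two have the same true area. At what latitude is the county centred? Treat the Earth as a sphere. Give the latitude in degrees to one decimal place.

Mercator areal scale is sec²φ, so apparent-area ratio = sec²φ₁ / sec²φ₂ = cos²φ₂ / cos²φ₁.
cos²φ₂ / cos²φ₁ = 2.3  ⇒  cos φ₁ = cos 17.3° / √2.3 = 0.9548/1.517 = 0.6296.
φ₁ = arccos(0.6296) ≈ 51.0°.

51.0°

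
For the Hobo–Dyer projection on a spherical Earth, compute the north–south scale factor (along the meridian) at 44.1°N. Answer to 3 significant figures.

The Hobo–Dyer projection is cylindrical equal-area with φ₀ = 37.5°. For cylindrical equal-area with standard parallel φ₀, h = cos φ / cos φ₀ and k = cos φ₀ / cos φ, so h·k = 1.
h = cos 44.1° / cos 37.5° = 0.7181/0.7934 = 0.9052.

0.905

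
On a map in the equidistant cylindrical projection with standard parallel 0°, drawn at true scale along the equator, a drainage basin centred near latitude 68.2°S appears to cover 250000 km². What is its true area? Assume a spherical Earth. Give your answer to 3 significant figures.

92800 km²

For the equirectangular projection with φ₀ = 0 (plate carrée), h = 1 along meridians and k = sec φ along parallels.
Areal scale = h·k = 1 × sec φ; at 68.2°, h = 1.000, k = 2.693, so h·k = 2.693.
True area = apparent / (areal scale) = 250000 / 2.693 ≈ 92800 km².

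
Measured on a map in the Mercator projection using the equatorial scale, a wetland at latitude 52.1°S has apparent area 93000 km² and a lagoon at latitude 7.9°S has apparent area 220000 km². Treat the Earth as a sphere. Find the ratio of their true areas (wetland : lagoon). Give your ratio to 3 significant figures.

0.163

Mercator's areal exaggeration is sec²φ; hence true area = (apparent area) · cos²φ.
True area of wetland: 93000 × cos²(52.1°) = 93000 × 0.3773 = 35090 km².
True area of lagoon: 220000 × cos²(7.9°) = 220000 × 0.9811 = 215800 km².
Ratio = 35090 / 215800 ≈ 0.163.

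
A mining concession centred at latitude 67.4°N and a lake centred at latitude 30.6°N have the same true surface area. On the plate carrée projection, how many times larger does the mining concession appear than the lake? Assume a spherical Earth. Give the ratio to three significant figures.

2.24

Plate carrée maps x = Rλ, y = Rφ. The meridian scale is h = 1 and the parallel scale is k = 1/cos φ = sec φ.
Areal scale at 67.4°: h·k = 1.000 × 2.602 = 2.602.
Areal scale at 30.6°: h·k = 1.000 × 1.162 = 1.162.
Ratio = 2.602/1.162 ≈ 2.24.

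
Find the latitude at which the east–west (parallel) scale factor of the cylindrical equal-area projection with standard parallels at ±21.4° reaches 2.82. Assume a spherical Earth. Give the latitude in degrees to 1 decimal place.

A cylindrical equal-area projection with standard parallel φ₀ has meridian scale h = cos φ / cos φ₀ and parallel scale k = cos φ₀ / cos φ (so areas are preserved, h·k = 1).
k = cos φ₀ / cos φ = 2.82  ⇒  cos φ = cos 21.4° / 2.82 = 0.3302.
φ = arccos(0.3302) ≈ 70.7°.

70.7°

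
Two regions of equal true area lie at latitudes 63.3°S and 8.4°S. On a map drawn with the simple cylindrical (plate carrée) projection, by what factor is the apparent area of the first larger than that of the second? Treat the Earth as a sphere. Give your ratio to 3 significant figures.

For the equirectangular projection with φ₀ = 0 (plate carrée), h = 1 along meridians and k = sec φ along parallels.
Areal scale at 63.3°: h·k = 1.000 × 2.226 = 2.226.
Areal scale at 8.4°: h·k = 1.000 × 1.011 = 1.011.
Ratio = 2.226/1.011 ≈ 2.20.

2.20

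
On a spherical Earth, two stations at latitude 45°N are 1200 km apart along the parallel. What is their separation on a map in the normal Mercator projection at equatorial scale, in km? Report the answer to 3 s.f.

Mercator is conformal, so the point scale is isotropic: h = k = sec φ = 1/cos φ.
Along the parallel, k = sec 45° = 1/0.7071 = 1.414.
Map distance = 1200 × 1.414 ≈ 1700 km.

1700 km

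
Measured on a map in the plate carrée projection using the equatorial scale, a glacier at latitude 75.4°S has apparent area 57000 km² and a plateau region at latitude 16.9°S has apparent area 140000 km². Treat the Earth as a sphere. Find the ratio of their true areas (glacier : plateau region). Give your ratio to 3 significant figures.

0.107

Plate carrée has h = 1 and k = sec φ, giving areal scale sec φ; true area = (apparent area) · cos φ.
True area of glacier: 57000 × cos(75.4°) = 57000 × 0.2521 = 14370 km².
True area of plateau region: 140000 × cos(16.9°) = 140000 × 0.9568 = 134000 km².
Ratio = 14370 / 134000 ≈ 0.107.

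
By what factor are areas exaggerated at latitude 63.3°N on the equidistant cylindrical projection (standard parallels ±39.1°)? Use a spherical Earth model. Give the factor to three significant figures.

1.73

In the equirectangular projection with standard parallel φ₀ = 39.1° (x = Rλ cos φ₀, y = Rφ), meridians are true-scale (h = 1) and the parallel scale is k = cos φ₀ / cos φ.
Areal scale = h·k = 1 × cos φ₀ / cos φ; at 63.3°, h = 1.000, k = 1.727, so h·k = 1.727.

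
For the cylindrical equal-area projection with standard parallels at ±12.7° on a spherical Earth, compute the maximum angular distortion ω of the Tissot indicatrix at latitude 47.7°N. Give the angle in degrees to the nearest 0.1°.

41.6°

For cylindrical equal-area with standard parallel φ₀, h = cos φ / cos φ₀ and k = cos φ₀ / cos φ, so h·k = 1.
At 47.7°: h = 0.6899, k = 1.450; principal scales a = 1.450, b = 0.6899.
sin(ω/2) = (a − b)/(a + b) = 0.7596/2.139 = 0.3551, so ω = 2 arcsin(0.3551) ≈ 41.6°.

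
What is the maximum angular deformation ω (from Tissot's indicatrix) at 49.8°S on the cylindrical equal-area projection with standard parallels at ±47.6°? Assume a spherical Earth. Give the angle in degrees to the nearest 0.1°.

Cylindrical equal-area (φ₀ = 47.6°): h = cos φ / cos 47.6° along meridians, k = cos 47.6° / cos φ along parallels; h·k = 1.
At 49.8°: h = 0.9572, k = 1.045; principal scales a = 1.045, b = 0.9572.
sin(ω/2) = (a − b)/(a + b) = 0.08747/2.002 = 0.04369, so ω = 2 arcsin(0.04369) ≈ 5.0°.

5.0°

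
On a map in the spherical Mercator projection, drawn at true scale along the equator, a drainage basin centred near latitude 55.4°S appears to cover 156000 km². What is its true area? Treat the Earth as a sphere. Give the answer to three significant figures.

The Mercator projection is conformal; its linear scale factor is the same in every direction and equals sec φ = 1/cos φ.
Areal scale = k² = sec²φ = 1/cos²(55.4°) = 1/0.5678² = 3.101.
True area = apparent / (areal scale) = 156000 / 3.101 ≈ 50300 km².

50300 km²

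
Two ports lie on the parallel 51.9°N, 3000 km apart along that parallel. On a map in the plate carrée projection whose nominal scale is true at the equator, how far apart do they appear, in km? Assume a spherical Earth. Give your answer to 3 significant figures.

4860 km

For the equirectangular projection with φ₀ = 0 (plate carrée), h = 1 along meridians and k = sec φ along parallels.
Along the parallel, k = sec 51.9° = 1/0.6170 = 1.621.
Map distance = 3000 × 1.621 ≈ 4860 km.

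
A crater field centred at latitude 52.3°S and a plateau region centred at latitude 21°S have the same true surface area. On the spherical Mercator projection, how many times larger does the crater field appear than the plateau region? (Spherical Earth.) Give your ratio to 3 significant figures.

2.33

Mercator areal scale is sec²φ.
At 52.3°: sec²(52.3°) = 1/0.6115² = 2.674.
At 21°: sec²(21°) = 1/0.9336² = 1.147.
Ratio = 2.674/1.147 = cos²(21°)/cos²(52.3°) ≈ 2.33.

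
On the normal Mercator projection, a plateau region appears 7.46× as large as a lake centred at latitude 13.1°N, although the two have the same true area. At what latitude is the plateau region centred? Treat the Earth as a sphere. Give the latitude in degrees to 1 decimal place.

On Mercator, (apparent₁)/(apparent₂) = sec²φ₁ / sec²φ₂ when true areas are equal.
cos²φ₂ / cos²φ₁ = 7.46  ⇒  cos φ₁ = cos 13.1° / √7.46 = 0.9740/2.731 = 0.3566.
φ₁ = arccos(0.3566) ≈ 69.1°.

69.1°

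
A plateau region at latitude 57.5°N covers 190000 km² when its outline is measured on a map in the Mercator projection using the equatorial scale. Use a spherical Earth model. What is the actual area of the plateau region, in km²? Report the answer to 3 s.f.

54900 km²

For Mercator, h = k = sec φ (a conformal cylindrical projection has a single point scale, 1/cos φ).
Areal scale = k² = sec²φ = 1/cos²(57.5°) = 1/0.5373² = 3.464.
True area = apparent / (areal scale) = 190000 / 3.464 ≈ 54900 km².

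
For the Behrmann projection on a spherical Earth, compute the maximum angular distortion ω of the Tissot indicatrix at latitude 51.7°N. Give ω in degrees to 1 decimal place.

The Behrmann projection is cylindrical equal-area with φ₀ = 30°. Cylindrical equal-area (φ₀ = 30°): h = cos φ / cos 30° along meridians, k = cos 30° / cos φ along parallels; h·k = 1.
At 51.7°: h = 0.7157, k = 1.397; principal scales a = 1.397, b = 0.7157.
sin(ω/2) = (a − b)/(a + b) = 0.6817/2.113 = 0.3226, so ω = 2 arcsin(0.3226) ≈ 37.6°.

37.6°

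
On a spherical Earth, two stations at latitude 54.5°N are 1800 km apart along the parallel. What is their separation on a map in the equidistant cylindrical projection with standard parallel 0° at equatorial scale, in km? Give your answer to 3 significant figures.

3100 km

For the equirectangular projection with φ₀ = 0 (plate carrée), h = 1 along meridians and k = sec φ along parallels.
Along the parallel, k = sec 54.5° = 1/0.5807 = 1.722.
Map distance = 1800 × 1.722 ≈ 3100 km.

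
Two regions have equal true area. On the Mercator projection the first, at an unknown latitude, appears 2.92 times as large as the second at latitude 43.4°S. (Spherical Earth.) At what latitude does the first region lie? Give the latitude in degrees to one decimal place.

64.8°

Mercator areal scale is sec²φ, so apparent-area ratio = sec²φ₁ / sec²φ₂ = cos²φ₂ / cos²φ₁.
cos²φ₂ / cos²φ₁ = 2.92  ⇒  cos φ₁ = cos 43.4° / √2.92 = 0.7266/1.709 = 0.4252.
φ₁ = arccos(0.4252) ≈ 64.8°.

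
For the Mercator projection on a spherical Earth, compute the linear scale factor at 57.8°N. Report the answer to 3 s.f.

1.88

The Mercator projection is conformal; its linear scale factor is the same in every direction and equals sec φ = 1/cos φ.
k = 1/cos 57.8° = 1/0.5329 = 1.877.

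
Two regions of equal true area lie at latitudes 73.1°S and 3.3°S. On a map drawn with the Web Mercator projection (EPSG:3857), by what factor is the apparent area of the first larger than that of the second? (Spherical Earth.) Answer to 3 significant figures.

Mercator areal scale is sec²φ.
At 73.1°: sec²(73.1°) = 1/0.2907² = 11.83.
At 3.3°: sec²(3.3°) = 1/0.9983² = 1.003.
Ratio = 11.83/1.003 = cos²(3.3°)/cos²(73.1°) ≈ 11.8.

11.8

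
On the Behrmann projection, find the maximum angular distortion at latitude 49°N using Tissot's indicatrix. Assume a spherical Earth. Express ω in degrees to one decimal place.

Behrmann is a cylindrical equal-area projection with standard parallels at ±30°. A cylindrical equal-area projection with standard parallel φ₀ has meridian scale h = cos φ / cos φ₀ and parallel scale k = cos φ₀ / cos φ (so areas are preserved, h·k = 1).
At 49°: h = 0.7576, k = 1.320; principal scales a = 1.320, b = 0.7576.
sin(ω/2) = (a − b)/(a + b) = 0.5625/2.078 = 0.2707, so ω = 2 arcsin(0.2707) ≈ 31.4°.

31.4°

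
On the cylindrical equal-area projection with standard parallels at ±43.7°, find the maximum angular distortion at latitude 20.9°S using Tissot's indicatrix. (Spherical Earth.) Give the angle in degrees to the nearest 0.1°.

29.1°

A cylindrical equal-area projection with standard parallel φ₀ has meridian scale h = cos φ / cos φ₀ and parallel scale k = cos φ₀ / cos φ (so areas are preserved, h·k = 1).
At 20.9°: h = 1.292, k = 0.7739; principal scales a = 1.292, b = 0.7739.
sin(ω/2) = (a − b)/(a + b) = 0.5183/2.066 = 0.2509, so ω = 2 arcsin(0.2509) ≈ 29.1°.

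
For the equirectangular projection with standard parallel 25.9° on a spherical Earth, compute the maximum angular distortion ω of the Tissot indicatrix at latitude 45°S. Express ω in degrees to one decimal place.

13.8°

With standard parallel φ₀ = 25.9°, the equirectangular projection gives x = Rλ cos φ₀, y = Rφ, so h = 1 and k = cos 25.9° / cos φ.
At 45°: h = 1.000, k = 1.272; principal scales a = 1.272, b = 1.000.
sin(ω/2) = (a − b)/(a + b) = 0.2722/2.272 = 0.1198, so ω = 2 arcsin(0.1198) ≈ 13.8°.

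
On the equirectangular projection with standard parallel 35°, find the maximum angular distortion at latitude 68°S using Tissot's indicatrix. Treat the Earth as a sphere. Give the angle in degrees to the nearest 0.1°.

43.7°

The equidistant cylindrical projection with φ₀ = 35° has h = 1 (meridians true) and k = cos φ₀ / cos φ along parallels.
At 68°: h = 1.000, k = 2.187; principal scales a = 2.187, b = 1.000.
sin(ω/2) = (a − b)/(a + b) = 1.187/3.187 = 0.3724, so ω = 2 arcsin(0.3724) ≈ 43.7°.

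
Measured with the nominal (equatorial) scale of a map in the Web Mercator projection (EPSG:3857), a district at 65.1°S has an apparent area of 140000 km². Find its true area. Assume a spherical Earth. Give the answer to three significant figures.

24800 km²

Mercator is conformal, so the point scale is isotropic: h = k = sec φ = 1/cos φ.
Areal scale = k² = sec²φ = 1/cos²(65.1°) = 1/0.4210² = 5.641.
True area = apparent / (areal scale) = 140000 / 5.641 ≈ 24800 km².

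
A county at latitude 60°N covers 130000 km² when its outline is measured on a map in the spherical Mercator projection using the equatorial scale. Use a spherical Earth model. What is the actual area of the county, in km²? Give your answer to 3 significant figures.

The Mercator projection is conformal; its linear scale factor is the same in every direction and equals sec φ = 1/cos φ.
Areal scale = k² = sec²φ = 1/cos²(60°) = 1/0.5000² = 4.000.
True area = apparent / (areal scale) = 130000 / 4.000 ≈ 32500 km².

32500 km²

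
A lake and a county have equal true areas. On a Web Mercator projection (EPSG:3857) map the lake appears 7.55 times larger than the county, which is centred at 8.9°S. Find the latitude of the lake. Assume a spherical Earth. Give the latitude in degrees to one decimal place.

68.9°

For equal true areas on Mercator, apparent areas scale as sec²φ, so the ratio is cos²φ₂ / cos²φ₁.
cos²φ₂ / cos²φ₁ = 7.55  ⇒  cos φ₁ = cos 8.9° / √7.55 = 0.9880/2.748 = 0.3596.
φ₁ = arccos(0.3596) ≈ 68.9°.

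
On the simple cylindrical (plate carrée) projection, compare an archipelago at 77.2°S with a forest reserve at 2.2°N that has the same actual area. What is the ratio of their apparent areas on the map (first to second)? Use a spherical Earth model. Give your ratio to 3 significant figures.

4.51

For the equirectangular projection with φ₀ = 0 (plate carrée), h = 1 along meridians and k = sec φ along parallels.
Areal scale at 77.2°: h·k = 1.000 × 4.514 = 4.514.
Areal scale at 2.2°: h·k = 1.000 × 1.001 = 1.001.
Ratio = 4.514/1.001 ≈ 4.51.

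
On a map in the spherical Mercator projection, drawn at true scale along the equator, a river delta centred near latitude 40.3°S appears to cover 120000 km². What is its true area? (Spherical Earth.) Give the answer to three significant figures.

The Mercator projection is conformal; its linear scale factor is the same in every direction and equals sec φ = 1/cos φ.
Areal scale = k² = sec²φ = 1/cos²(40.3°) = 1/0.7627² = 1.719.
True area = apparent / (areal scale) = 120000 / 1.719 ≈ 69800 km².

69800 km²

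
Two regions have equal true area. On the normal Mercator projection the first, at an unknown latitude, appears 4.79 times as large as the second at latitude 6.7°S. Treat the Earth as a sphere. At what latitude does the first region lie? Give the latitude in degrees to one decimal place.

On Mercator, (apparent₁)/(apparent₂) = sec²φ₁ / sec²φ₂ when true areas are equal.
cos²φ₂ / cos²φ₁ = 4.79  ⇒  cos φ₁ = cos 6.7° / √4.79 = 0.9932/2.189 = 0.4538.
φ₁ = arccos(0.4538) ≈ 63.0°.

63.0°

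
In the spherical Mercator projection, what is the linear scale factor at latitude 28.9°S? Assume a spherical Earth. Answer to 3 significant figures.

For Mercator, h = k = sec φ (a conformal cylindrical projection has a single point scale, 1/cos φ).
k = 1/cos 28.9° = 1/0.8755 = 1.142.

1.14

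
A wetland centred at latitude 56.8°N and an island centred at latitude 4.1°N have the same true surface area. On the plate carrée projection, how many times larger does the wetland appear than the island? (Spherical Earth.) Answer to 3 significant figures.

1.82

In the plate carrée (x = Rλ, y = Rφ), meridians are true-scale (h = 1) and parallels are stretched by k = sec φ.
Areal scale at 56.8°: h·k = 1.000 × 1.826 = 1.826.
Areal scale at 4.1°: h·k = 1.000 × 1.003 = 1.003.
Ratio = 1.826/1.003 ≈ 1.82.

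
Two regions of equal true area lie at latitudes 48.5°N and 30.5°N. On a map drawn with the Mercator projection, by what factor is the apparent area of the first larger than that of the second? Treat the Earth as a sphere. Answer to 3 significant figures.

1.69

On Mercator, area is exaggerated by sec²φ = 1/cos²φ.
At 48.5°: sec²(48.5°) = 1/0.6626² = 2.278.
At 30.5°: sec²(30.5°) = 1/0.8616² = 1.347.
Ratio = 2.278/1.347 = cos²(30.5°)/cos²(48.5°) ≈ 1.69.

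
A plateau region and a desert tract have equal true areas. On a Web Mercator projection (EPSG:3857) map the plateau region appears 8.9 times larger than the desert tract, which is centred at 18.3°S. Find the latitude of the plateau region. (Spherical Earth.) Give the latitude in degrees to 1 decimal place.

Mercator areal scale is sec²φ, so apparent-area ratio = sec²φ₁ / sec²φ₂ = cos²φ₂ / cos²φ₁.
cos²φ₂ / cos²φ₁ = 8.9  ⇒  cos φ₁ = cos 18.3° / √8.9 = 0.9494/2.983 = 0.3182.
φ₁ = arccos(0.3182) ≈ 71.4°.

71.4°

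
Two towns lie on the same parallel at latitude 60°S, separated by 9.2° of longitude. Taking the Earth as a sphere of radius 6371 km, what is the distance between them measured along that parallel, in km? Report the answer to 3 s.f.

511 km

Arc length along a parallel = R cos φ · Δλ (with Δλ in radians).
= 6371 × cos 60° × (9.2° × π/180) = 6371 × 0.5000 × 0.1606 ≈ 511 km.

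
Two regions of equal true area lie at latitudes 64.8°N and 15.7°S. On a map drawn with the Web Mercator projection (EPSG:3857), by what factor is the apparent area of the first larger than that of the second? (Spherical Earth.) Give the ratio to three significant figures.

5.11

Mercator areal scale is sec²φ.
At 64.8°: sec²(64.8°) = 1/0.4258² = 5.516.
At 15.7°: sec²(15.7°) = 1/0.9627² = 1.079.
Ratio = 5.516/1.079 = cos²(15.7°)/cos²(64.8°) ≈ 5.11.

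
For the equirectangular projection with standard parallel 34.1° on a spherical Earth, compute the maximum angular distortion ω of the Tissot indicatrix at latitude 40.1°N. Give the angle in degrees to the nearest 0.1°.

In the equirectangular projection with standard parallel φ₀ = 34.1° (x = Rλ cos φ₀, y = Rφ), meridians are true-scale (h = 1) and the parallel scale is k = cos φ₀ / cos φ.
At 40.1°: h = 1.000, k = 1.083; principal scales a = 1.083, b = 1.000.
sin(ω/2) = (a − b)/(a + b) = 0.08254/2.083 = 0.03964, so ω = 2 arcsin(0.03964) ≈ 4.5°.

4.5°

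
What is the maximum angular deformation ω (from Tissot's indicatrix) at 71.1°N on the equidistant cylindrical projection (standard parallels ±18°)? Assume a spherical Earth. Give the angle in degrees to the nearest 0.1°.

The equidistant cylindrical projection with φ₀ = 18° has h = 1 (meridians true) and k = cos φ₀ / cos φ along parallels.
At 71.1°: h = 1.000, k = 2.936; principal scales a = 2.936, b = 1.000.
sin(ω/2) = (a − b)/(a + b) = 1.936/3.936 = 0.4919, so ω = 2 arcsin(0.4919) ≈ 58.9°.

58.9°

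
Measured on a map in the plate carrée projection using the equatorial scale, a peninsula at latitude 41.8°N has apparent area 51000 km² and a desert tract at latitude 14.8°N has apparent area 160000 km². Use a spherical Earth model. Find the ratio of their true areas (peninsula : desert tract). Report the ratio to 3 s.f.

On the plate carrée, areal scale = h·k = 1 × sec φ, so true area = apparent × cos φ.
True area of peninsula: 51000 × cos(41.8°) = 51000 × 0.7455 = 38020 km².
True area of desert tract: 160000 × cos(14.8°) = 160000 × 0.9668 = 154700 km².
Ratio = 38020 / 154700 ≈ 0.246.

0.246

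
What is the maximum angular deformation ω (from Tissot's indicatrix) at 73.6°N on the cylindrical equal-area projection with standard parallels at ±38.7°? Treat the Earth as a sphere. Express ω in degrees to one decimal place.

Cylindrical equal-area (φ₀ = 38.7°): h = cos φ / cos 38.7° along meridians, k = cos 38.7° / cos φ along parallels; h·k = 1.
At 73.6°: h = 0.3618, k = 2.764; principal scales a = 2.764, b = 0.3618.
sin(ω/2) = (a − b)/(a + b) = 2.402/3.126 = 0.7685, so ω = 2 arcsin(0.7685) ≈ 100.4°.

100.4°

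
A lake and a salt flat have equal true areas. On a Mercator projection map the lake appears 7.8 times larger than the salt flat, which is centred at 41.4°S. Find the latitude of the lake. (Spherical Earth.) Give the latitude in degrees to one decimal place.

74.4°

For equal true areas on Mercator, apparent areas scale as sec²φ, so the ratio is cos²φ₂ / cos²φ₁.
cos²φ₂ / cos²φ₁ = 7.8  ⇒  cos φ₁ = cos 41.4° / √7.8 = 0.7501/2.793 = 0.2686.
φ₁ = arccos(0.2686) ≈ 74.4°.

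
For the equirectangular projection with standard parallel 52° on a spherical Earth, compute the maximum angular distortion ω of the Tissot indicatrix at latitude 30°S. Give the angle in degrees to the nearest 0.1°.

The equidistant cylindrical projection with φ₀ = 52° has h = 1 (meridians true) and k = cos φ₀ / cos φ along parallels.
At 30°: h = 1.000, k = 0.7109; principal scales a = 1.000, b = 0.7109.
sin(ω/2) = (a − b)/(a + b) = 0.2891/1.711 = 0.1690, so ω = 2 arcsin(0.1690) ≈ 19.5°.

19.5°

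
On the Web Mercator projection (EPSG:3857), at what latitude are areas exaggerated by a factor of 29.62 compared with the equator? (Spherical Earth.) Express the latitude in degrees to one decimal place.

Mercator areal scale is sec²φ.
sec²φ = 29.62  ⇒  cos²φ = 0.03376  ⇒  cos φ = 0.1837.
φ = arccos(0.1837) ≈ 79.4°.

79.4°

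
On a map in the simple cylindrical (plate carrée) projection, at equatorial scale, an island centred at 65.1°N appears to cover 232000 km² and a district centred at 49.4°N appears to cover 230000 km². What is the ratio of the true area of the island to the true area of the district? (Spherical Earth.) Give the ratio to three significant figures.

0.653

On the plate carrée, areal scale = h·k = 1 × sec φ, so true area = apparent × cos φ.
True area of island: 232000 × cos(65.1°) = 232000 × 0.4210 = 97680 km².
True area of district: 230000 × cos(49.4°) = 230000 × 0.6508 = 149700 km².
Ratio = 97680 / 149700 ≈ 0.653.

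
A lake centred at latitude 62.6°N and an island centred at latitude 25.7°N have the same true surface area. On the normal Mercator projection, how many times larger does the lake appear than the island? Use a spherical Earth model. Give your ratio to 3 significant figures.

On Mercator, area is exaggerated by sec²φ = 1/cos²φ.
At 62.6°: sec²(62.6°) = 1/0.4602² = 4.722.
At 25.7°: sec²(25.7°) = 1/0.9011² = 1.232.
Ratio = 4.722/1.232 = cos²(25.7°)/cos²(62.6°) ≈ 3.83.

3.83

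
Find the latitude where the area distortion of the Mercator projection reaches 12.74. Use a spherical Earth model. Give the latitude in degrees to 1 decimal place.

Mercator areal scale is sec²φ.
sec²φ = 12.74  ⇒  cos²φ = 0.07849  ⇒  cos φ = 0.2802.
φ = arccos(0.2802) ≈ 73.7°.

73.7°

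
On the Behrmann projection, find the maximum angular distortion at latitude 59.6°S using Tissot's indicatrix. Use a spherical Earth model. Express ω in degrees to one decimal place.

Behrmann is a cylindrical equal-area projection with standard parallels at ±30°. Cylindrical equal-area (φ₀ = 30°): h = cos φ / cos 30° along meridians, k = cos 30° / cos φ along parallels; h·k = 1.
At 59.6°: h = 0.5843, k = 1.711; principal scales a = 1.711, b = 0.5843.
sin(ω/2) = (a − b)/(a + b) = 1.127/2.296 = 0.4909, so ω = 2 arcsin(0.4909) ≈ 58.8°.

58.8°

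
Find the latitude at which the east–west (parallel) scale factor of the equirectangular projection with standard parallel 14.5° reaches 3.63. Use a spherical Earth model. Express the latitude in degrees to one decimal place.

With standard parallel φ₀ = 14.5°, the equirectangular projection gives x = Rλ cos φ₀, y = Rφ, so h = 1 and k = cos 14.5° / cos φ.
k = cos φ₀ / cos φ = 3.63  ⇒  cos φ = cos 14.5° / 3.63 = 0.2667.
φ = arccos(0.2667) ≈ 74.5°.

74.5°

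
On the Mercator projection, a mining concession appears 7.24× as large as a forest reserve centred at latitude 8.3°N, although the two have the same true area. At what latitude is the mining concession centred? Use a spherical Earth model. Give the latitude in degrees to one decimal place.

Mercator areal scale is sec²φ, so apparent-area ratio = sec²φ₁ / sec²φ₂ = cos²φ₂ / cos²φ₁.
cos²φ₂ / cos²φ₁ = 7.24  ⇒  cos φ₁ = cos 8.3° / √7.24 = 0.9895/2.691 = 0.3678.
φ₁ = arccos(0.3678) ≈ 68.4°.

68.4°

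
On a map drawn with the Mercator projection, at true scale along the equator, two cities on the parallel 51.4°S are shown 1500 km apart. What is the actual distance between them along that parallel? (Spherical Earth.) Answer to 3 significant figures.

936 km

For Mercator, h = k = sec φ (a conformal cylindrical projection has a single point scale, 1/cos φ).
Along the parallel at 51.4°, map distances are exaggerated by k = sec 51.4° = 1.603.
True distance = 1500 / 1.603 = 1500 × cos 51.4° ≈ 936 km.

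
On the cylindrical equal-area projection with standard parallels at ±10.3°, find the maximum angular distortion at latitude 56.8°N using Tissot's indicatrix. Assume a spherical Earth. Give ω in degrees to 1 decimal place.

63.6°

Cylindrical equal-area (φ₀ = 10.3°): h = cos φ / cos 10.3° along meridians, k = cos 10.3° / cos φ along parallels; h·k = 1.
At 56.8°: h = 0.5565, k = 1.797; principal scales a = 1.797, b = 0.5565.
sin(ω/2) = (a − b)/(a + b) = 1.240/2.353 = 0.5270, so ω = 2 arcsin(0.5270) ≈ 63.6°.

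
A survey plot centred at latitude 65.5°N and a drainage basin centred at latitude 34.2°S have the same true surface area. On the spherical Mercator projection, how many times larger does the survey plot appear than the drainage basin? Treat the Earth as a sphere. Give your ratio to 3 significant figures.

On Mercator, area is exaggerated by sec²φ = 1/cos²φ.
At 65.5°: sec²(65.5°) = 1/0.4147² = 5.815.
At 34.2°: sec²(34.2°) = 1/0.8271² = 1.462.
Ratio = 5.815/1.462 = cos²(34.2°)/cos²(65.5°) ≈ 3.98.

3.98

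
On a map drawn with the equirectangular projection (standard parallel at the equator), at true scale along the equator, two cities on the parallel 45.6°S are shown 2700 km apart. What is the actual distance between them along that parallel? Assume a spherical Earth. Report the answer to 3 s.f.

For the equirectangular projection with φ₀ = 0 (plate carrée), h = 1 along meridians and k = sec φ along parallels.
Along the parallel at 45.6°, map distances are exaggerated by k = sec 45.6° = 1.429.
True distance = 2700 / 1.429 = 2700 × cos 45.6° ≈ 1890 km.

1890 km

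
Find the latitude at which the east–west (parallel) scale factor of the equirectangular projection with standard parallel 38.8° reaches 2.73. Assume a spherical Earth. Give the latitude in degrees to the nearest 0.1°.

The equidistant cylindrical projection with φ₀ = 38.8° has h = 1 (meridians true) and k = cos φ₀ / cos φ along parallels.
k = cos φ₀ / cos φ = 2.73  ⇒  cos φ = cos 38.8° / 2.73 = 0.2855.
φ = arccos(0.2855) ≈ 73.4°.

73.4°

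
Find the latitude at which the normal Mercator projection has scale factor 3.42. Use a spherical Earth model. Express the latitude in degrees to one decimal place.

73.0°

Mercator scale is k = sec φ = 1/cos φ.
1/cos φ = 3.42  ⇒  cos φ = 0.2924  ⇒  φ = arccos(0.2924) ≈ 73.0°.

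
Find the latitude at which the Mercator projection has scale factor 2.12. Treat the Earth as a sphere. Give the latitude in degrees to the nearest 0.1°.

Mercator scale is k = sec φ = 1/cos φ.
1/cos φ = 2.12  ⇒  cos φ = 0.4717  ⇒  φ = arccos(0.4717) ≈ 61.9°.

61.9°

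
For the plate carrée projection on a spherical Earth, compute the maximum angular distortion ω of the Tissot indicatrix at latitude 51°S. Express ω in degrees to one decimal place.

Plate carrée maps x = Rλ, y = Rφ. The meridian scale is h = 1 and the parallel scale is k = 1/cos φ = sec φ.
At 51°: h = 1.000, k = 1.589; principal scales a = 1.589, b = 1.000.
sin(ω/2) = (a − b)/(a + b) = 0.5890/2.589 = 0.2275, so ω = 2 arcsin(0.2275) ≈ 26.3°.

26.3°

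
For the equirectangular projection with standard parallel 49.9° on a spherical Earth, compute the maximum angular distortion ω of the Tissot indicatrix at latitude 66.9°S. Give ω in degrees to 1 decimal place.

28.1°

With standard parallel φ₀ = 49.9°, the equirectangular projection gives x = Rλ cos φ₀, y = Rφ, so h = 1 and k = cos 49.9° / cos φ.
At 66.9°: h = 1.000, k = 1.642; principal scales a = 1.642, b = 1.000.
sin(ω/2) = (a − b)/(a + b) = 0.6418/2.642 = 0.2429, so ω = 2 arcsin(0.2429) ≈ 28.1°.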